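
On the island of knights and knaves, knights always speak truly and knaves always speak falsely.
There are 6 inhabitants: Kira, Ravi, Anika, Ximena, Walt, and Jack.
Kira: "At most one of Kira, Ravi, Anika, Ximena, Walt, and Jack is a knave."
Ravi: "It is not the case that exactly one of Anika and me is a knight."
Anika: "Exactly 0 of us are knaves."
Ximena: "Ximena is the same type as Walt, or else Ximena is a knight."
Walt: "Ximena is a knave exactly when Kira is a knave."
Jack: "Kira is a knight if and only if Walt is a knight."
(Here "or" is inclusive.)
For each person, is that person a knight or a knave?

Kira is a knight, Ravi is a knight, Anika is a knight, Ximena is a knight, Walt is a knight, and Jack is a knight.

Kira (knight): "at most one of Kira, Ravi, Anika, Ximena, Walt, and Jack is a knave" — True. ✓
Since Ravi is a knight, "it is not the case that exactly one of Anika and me is a knight" needs to be True, which holds.
Since Anika is a knight, "exactly 0 of us are knaves" needs to be True, which holds.
Ximena (knight): "Ximena is the same type as Walt, or else Ximena is a knight" — True. ✓
Walt is a knight; "Ximena is a knave exactly when Kira is a knave" is True, as required.
Jack is a knight; "Kira is a knight if and only if Walt is a knight" is True, as required.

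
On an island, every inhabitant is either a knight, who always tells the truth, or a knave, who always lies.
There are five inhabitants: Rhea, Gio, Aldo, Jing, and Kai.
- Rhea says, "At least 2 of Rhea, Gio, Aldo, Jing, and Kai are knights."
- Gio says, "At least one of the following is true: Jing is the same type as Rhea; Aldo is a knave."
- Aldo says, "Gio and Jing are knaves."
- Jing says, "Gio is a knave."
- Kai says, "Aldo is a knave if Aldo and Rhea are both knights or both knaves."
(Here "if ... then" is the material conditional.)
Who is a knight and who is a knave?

Knights: Rhea, Gio, and Kai. Knaves: Aldo and Jing.

Rhea is a knight, and the claim "at least 2 of Rhea, Gio, Aldo, Jing, and Kai are knights" is indeed True.
Gio is a knight, so "at least one of the following is true: Jing is the same type as Rhea; Aldo is a knave" must be True — and it is.
Aldo is a knave, so "Gio and Jing are knaves" must be False — and it is.
As a knave, Jing's statement "Gio is a knave" should be False; it is.
Kai (knight): "Aldo is a knave if Aldo and Rhea are both knights or both knaves" — True. ✓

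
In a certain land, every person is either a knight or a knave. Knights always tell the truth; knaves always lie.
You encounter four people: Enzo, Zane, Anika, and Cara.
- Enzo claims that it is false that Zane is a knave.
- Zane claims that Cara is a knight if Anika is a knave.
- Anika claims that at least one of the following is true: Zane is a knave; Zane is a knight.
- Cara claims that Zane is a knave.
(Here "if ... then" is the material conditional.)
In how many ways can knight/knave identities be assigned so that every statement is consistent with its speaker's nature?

1

Consistent assignments:
  Enzo=knight, Zane=knight, Anika=knight, Cara=knave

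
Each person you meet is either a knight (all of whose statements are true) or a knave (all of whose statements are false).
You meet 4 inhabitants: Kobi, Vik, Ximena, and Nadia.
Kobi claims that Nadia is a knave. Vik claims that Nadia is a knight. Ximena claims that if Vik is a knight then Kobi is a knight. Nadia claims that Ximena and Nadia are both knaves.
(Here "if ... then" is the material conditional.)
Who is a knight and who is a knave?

Kobi is a knight, Vik is a knave, Ximena is a knight, and Nadia is a knave.

Kobi is a knight, so "Nadia is a knave" must be true — and it is.
Vik is a knave, so "Nadia is a knight" must be false — and it is.
Ximena (knight): "if Vik is a knight then Kobi is a knight" — true. ✓
Since Nadia is a knave, "Ximena and Nadia are both knaves" needs to be false, which holds.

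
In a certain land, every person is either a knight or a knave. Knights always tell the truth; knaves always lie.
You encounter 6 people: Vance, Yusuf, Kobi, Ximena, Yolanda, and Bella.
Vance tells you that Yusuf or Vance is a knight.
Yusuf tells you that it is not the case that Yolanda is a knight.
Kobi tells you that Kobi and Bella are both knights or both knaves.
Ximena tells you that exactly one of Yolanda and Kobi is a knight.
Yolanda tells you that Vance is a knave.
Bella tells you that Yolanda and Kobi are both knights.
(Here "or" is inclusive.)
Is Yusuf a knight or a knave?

Yusuf is a knave.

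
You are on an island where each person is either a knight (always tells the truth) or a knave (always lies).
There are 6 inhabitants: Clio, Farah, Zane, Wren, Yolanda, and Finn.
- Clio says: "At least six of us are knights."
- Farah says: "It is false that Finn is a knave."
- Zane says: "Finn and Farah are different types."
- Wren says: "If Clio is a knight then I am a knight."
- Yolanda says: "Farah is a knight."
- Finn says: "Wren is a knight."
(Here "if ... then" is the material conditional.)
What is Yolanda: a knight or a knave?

Yolanda is a knight.

Consistent assignments: {Clio=knave, Farah=knight, Zane=knave, Wren=knight, Yolanda=knight, Finn=knight}
In every consistent assignment, Yolanda is a knight.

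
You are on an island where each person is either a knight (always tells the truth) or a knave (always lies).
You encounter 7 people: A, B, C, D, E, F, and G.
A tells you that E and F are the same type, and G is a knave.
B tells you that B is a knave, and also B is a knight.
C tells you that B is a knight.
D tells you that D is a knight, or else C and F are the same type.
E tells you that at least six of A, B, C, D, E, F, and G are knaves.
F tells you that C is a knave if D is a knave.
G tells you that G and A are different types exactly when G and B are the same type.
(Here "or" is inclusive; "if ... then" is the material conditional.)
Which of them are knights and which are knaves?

A is a knave, B is a knave, C is a knave, D is a knight, E is a knave, F is a knight, and G is a knave.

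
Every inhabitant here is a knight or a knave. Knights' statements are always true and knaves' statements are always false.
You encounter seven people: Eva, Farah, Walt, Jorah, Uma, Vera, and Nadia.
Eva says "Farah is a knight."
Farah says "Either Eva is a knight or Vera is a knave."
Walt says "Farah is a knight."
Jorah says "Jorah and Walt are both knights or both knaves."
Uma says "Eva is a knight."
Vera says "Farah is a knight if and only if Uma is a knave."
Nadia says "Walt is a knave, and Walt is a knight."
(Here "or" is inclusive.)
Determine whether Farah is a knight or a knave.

Consistent assignments: {Eva=knight, Farah=knight, Walt=knight, Jorah=knight, Uma=knight, Vera=knave, Nadia=knave}; {Eva=knight, Farah=knight, Walt=knight, Jorah=knave, Uma=knight, Vera=knave, Nadia=knave}
In every consistent assignment, Farah is a knight.

Farah is a knight.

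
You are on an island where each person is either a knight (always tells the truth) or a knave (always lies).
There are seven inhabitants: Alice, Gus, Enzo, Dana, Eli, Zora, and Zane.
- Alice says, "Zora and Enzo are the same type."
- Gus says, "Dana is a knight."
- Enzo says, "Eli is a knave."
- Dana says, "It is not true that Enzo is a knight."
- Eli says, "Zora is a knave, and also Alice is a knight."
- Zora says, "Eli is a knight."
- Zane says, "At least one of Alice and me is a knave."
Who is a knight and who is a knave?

Knights: Enzo and Zane. Knaves: Alice, Gus, Dana, Eli, and Zora.

Alice (knave): "Zora and Enzo are the same type" — False. ✓
Gus is a knave; "Dana is a knight" is False, as required.
Enzo is a knight, so "Eli is a knave" must be true — and it is.
As a knave, Dana's statement "it is not true that Enzo is a knight" should be False; it is.
Eli is a knave, and the claim "Zora is a knave, and also Alice is a knight" is indeed False.
Since Zora is a knave, "Eli is a knight" needs to be False, which holds.
Zane is a knight, so "at least one of Alice and me is a knave" must be true — and it is.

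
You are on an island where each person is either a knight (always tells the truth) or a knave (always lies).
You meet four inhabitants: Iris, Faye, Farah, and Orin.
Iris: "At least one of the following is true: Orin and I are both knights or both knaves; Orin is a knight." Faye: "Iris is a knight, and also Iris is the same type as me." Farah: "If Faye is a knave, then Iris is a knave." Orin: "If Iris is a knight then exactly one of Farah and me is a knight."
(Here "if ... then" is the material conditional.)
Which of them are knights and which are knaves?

Iris is a knight, Faye is a knave, Farah is a knave, and Orin is a knight.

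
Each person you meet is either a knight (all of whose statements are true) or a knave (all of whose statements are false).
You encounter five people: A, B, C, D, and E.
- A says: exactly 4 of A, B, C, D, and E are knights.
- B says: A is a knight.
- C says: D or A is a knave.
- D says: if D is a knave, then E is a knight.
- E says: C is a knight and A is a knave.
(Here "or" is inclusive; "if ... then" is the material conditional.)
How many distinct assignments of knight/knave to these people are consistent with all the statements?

Consistent assignments:
  A=knave, B=knave, C=knight, D=knight, E=knight

1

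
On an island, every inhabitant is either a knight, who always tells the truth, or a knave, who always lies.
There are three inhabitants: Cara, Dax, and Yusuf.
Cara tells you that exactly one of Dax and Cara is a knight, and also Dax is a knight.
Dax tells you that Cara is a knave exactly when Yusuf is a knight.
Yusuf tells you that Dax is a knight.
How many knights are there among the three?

0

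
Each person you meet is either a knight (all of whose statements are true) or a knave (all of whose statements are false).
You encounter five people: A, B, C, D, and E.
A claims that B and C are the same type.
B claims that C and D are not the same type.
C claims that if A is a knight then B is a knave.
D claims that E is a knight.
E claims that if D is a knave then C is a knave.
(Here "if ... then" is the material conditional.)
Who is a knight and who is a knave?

A is a knave, so "B and C are the same type" must be false — and it is.
Since B is a knave, "C and D are not the same type" needs to be false, which holds.
C is a knight; "if A is a knight then B is a knave" is True, as required.
D is a knight; "E is a knight" is True, as required.
E is a knight, and the claim "if D is a knave then C is a knave" is indeed True.

Knights: C, D, and E. Knaves: A and B.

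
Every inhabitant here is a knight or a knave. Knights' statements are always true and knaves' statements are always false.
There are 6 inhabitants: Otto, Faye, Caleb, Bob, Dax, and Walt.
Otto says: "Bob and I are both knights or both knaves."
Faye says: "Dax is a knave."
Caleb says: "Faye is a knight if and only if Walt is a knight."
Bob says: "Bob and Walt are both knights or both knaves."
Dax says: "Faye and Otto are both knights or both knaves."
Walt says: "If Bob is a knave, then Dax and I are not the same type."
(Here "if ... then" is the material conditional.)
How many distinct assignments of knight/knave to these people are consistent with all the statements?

Consistent assignments:
  Otto=knave, Faye=knight, Caleb=knight, Bob=knight, Dax=knave, Walt=knight
  Otto=knave, Faye=knave, Caleb=knave, Bob=knight, Dax=knight, Walt=knight

2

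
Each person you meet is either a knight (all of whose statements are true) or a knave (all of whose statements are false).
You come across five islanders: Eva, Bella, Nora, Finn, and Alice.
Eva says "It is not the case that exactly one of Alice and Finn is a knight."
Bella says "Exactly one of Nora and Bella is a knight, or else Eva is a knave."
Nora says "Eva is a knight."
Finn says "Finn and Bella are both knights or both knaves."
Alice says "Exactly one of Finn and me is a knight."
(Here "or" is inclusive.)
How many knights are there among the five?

The unique consistent assignment is Eva=knave, Bella=knight, Nora=knave, Finn=knave, Alice=knight.
That has 2 knights.

2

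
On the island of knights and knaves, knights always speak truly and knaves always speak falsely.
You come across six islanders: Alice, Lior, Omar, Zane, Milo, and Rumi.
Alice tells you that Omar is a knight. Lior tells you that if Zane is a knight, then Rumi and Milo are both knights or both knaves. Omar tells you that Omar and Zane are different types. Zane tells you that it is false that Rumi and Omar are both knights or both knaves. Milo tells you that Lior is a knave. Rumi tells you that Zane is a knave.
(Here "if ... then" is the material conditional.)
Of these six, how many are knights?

4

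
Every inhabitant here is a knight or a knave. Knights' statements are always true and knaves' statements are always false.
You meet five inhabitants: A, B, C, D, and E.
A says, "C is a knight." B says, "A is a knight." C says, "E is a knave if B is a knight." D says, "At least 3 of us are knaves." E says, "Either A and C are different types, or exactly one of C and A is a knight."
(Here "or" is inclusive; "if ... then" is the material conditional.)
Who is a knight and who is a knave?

A is a knight, B is a knight, C is a knight, D is a knave, and E is a knave.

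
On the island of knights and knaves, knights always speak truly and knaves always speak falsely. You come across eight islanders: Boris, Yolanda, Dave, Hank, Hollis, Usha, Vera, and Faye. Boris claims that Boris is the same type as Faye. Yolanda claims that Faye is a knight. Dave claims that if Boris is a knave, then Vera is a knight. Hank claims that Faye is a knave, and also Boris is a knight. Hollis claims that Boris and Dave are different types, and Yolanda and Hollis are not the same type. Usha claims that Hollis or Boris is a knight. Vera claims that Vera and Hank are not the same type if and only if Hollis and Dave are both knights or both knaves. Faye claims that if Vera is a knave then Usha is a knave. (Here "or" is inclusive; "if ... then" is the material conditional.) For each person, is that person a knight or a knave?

Boris is a knave, Yolanda is a knight, Dave is a knave, Hank is a knave, Hollis is a knave, Usha is a knave, Vera is a knave, and Faye is a knight.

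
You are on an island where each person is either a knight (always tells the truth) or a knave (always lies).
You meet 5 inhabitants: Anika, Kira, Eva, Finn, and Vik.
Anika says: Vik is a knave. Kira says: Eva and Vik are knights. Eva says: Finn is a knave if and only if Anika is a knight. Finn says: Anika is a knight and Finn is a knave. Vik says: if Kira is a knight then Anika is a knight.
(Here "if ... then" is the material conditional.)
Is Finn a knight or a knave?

Finn is a knave.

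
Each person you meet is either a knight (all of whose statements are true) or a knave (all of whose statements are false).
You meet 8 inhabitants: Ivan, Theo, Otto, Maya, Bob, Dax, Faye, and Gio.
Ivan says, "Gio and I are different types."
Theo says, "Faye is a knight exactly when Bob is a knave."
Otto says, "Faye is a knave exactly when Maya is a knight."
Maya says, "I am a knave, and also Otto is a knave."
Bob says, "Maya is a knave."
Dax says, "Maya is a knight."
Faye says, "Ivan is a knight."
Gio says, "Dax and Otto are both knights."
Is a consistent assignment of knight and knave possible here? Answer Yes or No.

Yes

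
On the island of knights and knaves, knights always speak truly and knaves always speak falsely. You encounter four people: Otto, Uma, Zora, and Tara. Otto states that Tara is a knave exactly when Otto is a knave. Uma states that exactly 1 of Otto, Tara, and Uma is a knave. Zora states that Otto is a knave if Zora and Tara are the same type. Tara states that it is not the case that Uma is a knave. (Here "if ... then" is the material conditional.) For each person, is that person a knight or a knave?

Otto is a knave, Uma is a knight, Zora is a knight, and Tara is a knight.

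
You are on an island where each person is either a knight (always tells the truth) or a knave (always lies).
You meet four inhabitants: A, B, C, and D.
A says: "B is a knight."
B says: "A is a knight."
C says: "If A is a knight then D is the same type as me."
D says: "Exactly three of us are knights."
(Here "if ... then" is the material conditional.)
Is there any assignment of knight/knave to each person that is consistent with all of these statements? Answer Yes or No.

One consistent assignment: A=knight, B=knight, C=knave, D=knight.

Yes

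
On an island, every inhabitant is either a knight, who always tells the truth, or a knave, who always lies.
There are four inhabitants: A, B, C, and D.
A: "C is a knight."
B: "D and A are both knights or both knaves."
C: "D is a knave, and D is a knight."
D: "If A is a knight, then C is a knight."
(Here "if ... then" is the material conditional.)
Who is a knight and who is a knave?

A is a knave, B is a knave, C is a knave, and D is a knight.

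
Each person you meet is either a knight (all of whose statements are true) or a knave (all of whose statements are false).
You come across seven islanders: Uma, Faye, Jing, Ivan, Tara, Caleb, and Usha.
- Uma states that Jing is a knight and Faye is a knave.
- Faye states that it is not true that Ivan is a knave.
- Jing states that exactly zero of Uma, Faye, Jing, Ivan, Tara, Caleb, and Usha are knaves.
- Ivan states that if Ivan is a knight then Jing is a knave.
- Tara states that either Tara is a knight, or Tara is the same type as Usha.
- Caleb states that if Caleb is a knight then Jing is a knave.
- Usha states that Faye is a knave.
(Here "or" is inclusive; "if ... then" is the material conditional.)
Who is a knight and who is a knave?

Uma is a knave, Faye is a knight, Jing is a knave, Ivan is a knight, Tara is a knight, Caleb is a knight, and Usha is a knave.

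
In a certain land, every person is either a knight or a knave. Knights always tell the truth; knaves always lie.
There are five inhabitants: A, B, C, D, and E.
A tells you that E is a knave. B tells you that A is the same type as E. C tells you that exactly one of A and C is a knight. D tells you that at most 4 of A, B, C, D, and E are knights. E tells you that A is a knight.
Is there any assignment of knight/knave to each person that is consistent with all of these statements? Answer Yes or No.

No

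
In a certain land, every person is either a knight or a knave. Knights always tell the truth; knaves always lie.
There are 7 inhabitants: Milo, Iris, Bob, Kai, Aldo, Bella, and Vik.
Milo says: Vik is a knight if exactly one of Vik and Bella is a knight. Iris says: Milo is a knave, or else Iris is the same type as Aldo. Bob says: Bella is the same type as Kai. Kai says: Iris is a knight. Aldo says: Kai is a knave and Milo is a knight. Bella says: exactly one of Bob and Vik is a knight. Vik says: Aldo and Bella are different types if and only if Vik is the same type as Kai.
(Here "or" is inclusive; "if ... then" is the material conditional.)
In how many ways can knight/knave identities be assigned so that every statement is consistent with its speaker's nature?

2

Consistent assignments:
  Milo=knight, Iris=knave, Bob=knave, Kai=knave, Aldo=knight, Bella=knight, Vik=knight
  Milo=knave, Iris=knight, Bob=knight, Kai=knight, Aldo=knave, Bella=knight, Vik=knave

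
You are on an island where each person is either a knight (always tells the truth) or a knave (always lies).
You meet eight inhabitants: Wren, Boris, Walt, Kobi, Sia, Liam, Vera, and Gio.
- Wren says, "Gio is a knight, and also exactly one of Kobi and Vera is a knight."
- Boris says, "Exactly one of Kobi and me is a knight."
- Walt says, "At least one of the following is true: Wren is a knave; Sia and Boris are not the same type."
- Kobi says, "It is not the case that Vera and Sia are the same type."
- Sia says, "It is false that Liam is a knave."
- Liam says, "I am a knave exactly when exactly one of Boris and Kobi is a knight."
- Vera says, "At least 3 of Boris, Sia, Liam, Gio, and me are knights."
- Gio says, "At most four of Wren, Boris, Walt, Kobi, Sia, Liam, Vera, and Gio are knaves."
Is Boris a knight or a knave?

Boris is a knave.

Consistent assignments: {Wren=knight, Boris=knave, Walt=knight, Kobi=knave, Sia=knight, Liam=knight, Vera=knight, Gio=knight}; {Wren=knave, Boris=knave, Walt=knight, Kobi=knave, Sia=knave, Liam=knave, Vera=knave, Gio=knave}
In every consistent assignment, Boris is a knave.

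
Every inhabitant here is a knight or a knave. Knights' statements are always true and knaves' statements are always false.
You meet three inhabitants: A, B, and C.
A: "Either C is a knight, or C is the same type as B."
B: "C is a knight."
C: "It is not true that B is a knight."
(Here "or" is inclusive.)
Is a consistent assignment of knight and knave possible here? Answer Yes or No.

No

Checking all 8 assignments, each has at least one speaker whose statement's truth value contradicts their type.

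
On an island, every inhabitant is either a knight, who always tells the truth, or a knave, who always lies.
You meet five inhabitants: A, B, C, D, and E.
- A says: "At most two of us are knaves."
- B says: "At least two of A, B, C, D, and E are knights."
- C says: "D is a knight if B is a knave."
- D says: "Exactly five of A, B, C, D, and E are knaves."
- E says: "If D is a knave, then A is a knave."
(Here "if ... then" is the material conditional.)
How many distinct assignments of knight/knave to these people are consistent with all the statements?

2

Consistent assignments:
  A=knight, B=knight, C=knight, D=knave, E=knave
  A=knave, B=knave, C=knave, D=knave, E=knight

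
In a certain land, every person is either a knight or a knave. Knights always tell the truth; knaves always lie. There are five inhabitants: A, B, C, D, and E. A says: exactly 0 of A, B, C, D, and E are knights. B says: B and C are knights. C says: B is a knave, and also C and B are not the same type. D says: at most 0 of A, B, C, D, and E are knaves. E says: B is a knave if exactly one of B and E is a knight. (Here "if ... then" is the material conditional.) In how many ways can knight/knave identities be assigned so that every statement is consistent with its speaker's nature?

Consistent assignments:
  A=knave, B=knave, C=knight, D=knave, E=knight
  A=knave, B=knave, C=knave, D=knave, E=knight

2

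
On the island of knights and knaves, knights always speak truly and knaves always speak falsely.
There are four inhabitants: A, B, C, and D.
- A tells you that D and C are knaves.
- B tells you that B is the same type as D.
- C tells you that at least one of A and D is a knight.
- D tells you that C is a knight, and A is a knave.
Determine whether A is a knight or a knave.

A is a knave.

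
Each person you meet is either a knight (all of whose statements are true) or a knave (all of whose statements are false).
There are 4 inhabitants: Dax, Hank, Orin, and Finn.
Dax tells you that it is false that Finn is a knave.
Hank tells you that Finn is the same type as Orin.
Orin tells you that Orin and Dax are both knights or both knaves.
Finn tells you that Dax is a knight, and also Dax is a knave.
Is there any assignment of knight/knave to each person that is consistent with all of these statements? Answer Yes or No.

Checking all 16 assignments, each has at least one speaker whose statement's truth value contradicts their type.

No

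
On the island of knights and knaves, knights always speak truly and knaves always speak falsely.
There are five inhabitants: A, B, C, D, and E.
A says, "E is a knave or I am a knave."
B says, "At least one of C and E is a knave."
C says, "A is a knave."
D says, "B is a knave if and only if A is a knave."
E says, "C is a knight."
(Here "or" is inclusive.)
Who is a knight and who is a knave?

Knights: A, B, and D. Knaves: C and E.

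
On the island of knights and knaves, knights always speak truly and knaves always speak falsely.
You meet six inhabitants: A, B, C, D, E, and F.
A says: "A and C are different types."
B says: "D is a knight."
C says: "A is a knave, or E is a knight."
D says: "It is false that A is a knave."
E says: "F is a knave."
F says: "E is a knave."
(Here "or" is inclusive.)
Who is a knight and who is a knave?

A is a knight, and the claim "A and C are different types" is indeed True.
B is a knight; "D is a knight" is True, as required.
C is a knave, and the claim "A is a knave, or E is a knight" is indeed False.
D is a knight, so "it is false that A is a knave" must be True — and it is.
Since E is a knave, "F is a knave" needs to be False, which holds.
Since F is a knight, "E is a knave" needs to be True, which holds.

A is a knight, B is a knight, C is a knave, D is a knight, E is a knave, and F is a knight.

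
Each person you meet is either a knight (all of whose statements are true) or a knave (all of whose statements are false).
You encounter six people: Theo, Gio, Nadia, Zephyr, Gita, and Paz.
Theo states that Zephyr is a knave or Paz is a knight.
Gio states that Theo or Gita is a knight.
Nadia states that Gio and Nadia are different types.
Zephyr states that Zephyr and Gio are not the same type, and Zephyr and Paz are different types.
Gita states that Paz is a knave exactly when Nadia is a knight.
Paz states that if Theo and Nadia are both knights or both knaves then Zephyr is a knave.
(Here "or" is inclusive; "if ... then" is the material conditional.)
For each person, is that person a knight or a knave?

Theo is a knave, Gio is a knave, Nadia is a knave, Zephyr is a knight, Gita is a knave, and Paz is a knave.

Theo is a knave, so "Zephyr is a knave or Paz is a knight" must be false — and it is.
Gio is a knave; "Theo or Gita is a knight" is false, as required.
Nadia (knave): "Gio and Nadia are different types" — false. ✓
As a knight, Zephyr's statement "Zephyr and Gio are not the same type, and Zephyr and Paz are different types" should be True; it is.
Gita is a knave, and the claim "Paz is a knave exactly when Nadia is a knight" is indeed false.
Paz is a knave, and the claim "if Theo and Nadia are both knights or both knaves then Zephyr is a knave" is indeed false.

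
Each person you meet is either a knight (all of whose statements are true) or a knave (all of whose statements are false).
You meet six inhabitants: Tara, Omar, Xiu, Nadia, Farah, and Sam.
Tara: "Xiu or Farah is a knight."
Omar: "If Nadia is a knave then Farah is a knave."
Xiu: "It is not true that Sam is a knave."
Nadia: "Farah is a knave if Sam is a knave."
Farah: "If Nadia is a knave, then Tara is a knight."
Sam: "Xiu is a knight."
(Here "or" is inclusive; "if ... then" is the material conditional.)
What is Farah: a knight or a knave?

Farah is a knight.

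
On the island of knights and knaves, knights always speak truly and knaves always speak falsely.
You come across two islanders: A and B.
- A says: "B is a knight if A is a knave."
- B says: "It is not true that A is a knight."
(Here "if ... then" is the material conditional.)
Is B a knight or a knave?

B is a knave.

Consistent assignments: {A=knight, B=knave}
In every consistent assignment, B is a knave.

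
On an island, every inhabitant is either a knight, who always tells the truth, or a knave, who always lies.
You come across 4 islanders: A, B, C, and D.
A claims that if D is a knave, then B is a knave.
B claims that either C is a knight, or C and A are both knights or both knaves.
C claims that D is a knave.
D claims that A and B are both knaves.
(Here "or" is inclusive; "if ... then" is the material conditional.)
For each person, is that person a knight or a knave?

A is a knave, so "if D is a knave, then B is a knave" must be False — and it is.
Since B is a knight, "either C is a knight, or C and A are both knights or both knaves" needs to be true, which holds.
As a knight, C's statement "D is a knave" should be true; it is.
D is a knave, so "A and B are both knaves" must be False — and it is.

A is a knave, B is a knight, C is a knight, and D is a knave.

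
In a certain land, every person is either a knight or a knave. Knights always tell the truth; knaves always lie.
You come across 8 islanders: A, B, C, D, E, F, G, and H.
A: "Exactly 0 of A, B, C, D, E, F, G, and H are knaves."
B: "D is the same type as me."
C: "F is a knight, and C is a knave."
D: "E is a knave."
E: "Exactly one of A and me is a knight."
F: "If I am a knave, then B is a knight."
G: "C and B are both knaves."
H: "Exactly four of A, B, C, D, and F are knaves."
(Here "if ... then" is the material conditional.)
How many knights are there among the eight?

3

The unique consistent assignment is A=knave, B=knave, C=knave, D=knight, E=knave, F=knave, G=knight, H=knight.
That has 3 knights.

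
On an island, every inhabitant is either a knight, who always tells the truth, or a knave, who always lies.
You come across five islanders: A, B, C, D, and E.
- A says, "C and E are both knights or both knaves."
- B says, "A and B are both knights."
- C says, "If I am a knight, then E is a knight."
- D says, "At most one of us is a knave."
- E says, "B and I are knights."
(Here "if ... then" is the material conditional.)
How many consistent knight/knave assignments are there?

1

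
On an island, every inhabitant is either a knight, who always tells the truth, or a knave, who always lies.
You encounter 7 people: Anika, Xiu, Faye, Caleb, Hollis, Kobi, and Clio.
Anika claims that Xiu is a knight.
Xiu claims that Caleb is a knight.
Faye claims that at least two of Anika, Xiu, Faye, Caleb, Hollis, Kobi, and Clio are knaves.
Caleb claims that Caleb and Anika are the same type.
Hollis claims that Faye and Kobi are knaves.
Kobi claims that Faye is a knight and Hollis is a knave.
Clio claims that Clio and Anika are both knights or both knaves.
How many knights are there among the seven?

5

The unique consistent assignment is Anika=knight, Xiu=knight, Faye=knight, Caleb=knight, Hollis=knave, Kobi=knight, Clio=knave.
That has 5 knights.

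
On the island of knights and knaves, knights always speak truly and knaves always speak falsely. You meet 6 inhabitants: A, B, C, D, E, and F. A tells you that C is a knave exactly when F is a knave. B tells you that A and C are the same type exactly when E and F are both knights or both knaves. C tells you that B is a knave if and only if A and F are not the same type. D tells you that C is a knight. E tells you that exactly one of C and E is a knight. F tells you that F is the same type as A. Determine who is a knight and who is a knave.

Knights: A, B, and E. Knaves: C, D, and F.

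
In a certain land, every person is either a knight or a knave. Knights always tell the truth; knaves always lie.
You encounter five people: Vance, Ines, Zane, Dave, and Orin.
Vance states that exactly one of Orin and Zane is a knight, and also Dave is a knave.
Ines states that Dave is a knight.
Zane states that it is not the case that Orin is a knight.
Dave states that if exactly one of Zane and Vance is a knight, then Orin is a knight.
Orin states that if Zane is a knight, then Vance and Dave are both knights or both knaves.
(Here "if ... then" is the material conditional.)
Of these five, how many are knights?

3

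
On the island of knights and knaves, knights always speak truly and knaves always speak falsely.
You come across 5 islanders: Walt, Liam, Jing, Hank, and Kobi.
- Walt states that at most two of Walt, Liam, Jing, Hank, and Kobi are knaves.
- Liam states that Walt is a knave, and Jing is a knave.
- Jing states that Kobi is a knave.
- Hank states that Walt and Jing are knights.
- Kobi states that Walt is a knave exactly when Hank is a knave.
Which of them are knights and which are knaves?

Walt is a knave, and the claim "at most two of Walt, Liam, Jing, Hank, and Kobi are knaves" is indeed false.
Liam is a knight, and the claim "Walt is a knave, and Jing is a knave" is indeed True.
Jing is a knave, and the claim "Kobi is a knave" is indeed false.
Hank is a knave, and the claim "Walt and Jing are knights" is indeed false.
As a knight, Kobi's statement "Walt is a knave exactly when Hank is a knave" should be True; it is.

Walt is a knave, Liam is a knight, Jing is a knave, Hank is a knave, and Kobi is a knight.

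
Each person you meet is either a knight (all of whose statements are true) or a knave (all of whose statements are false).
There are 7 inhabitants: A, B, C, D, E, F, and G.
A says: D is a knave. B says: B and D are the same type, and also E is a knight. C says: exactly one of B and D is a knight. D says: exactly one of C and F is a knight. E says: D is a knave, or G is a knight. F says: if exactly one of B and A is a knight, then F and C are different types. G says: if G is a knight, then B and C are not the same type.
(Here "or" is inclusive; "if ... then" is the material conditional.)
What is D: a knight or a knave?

D is a knight.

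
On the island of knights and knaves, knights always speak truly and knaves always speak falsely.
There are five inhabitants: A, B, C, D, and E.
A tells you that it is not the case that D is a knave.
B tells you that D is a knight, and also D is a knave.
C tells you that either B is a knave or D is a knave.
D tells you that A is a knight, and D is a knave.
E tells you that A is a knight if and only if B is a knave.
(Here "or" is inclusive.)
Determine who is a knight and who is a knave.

A is a knave, and the claim "it is not the case that D is a knave" is indeed false.
As a knave, B's statement "D is a knight, and also D is a knave" should be false; it is.
Since C is a knight, "either B is a knave or D is a knave" needs to be true, which holds.
D is a knave, and the claim "A is a knight, and D is a knave" is indeed false.
E is a knave, so "A is a knight if and only if B is a knave" must be false — and it is.

A is a knave, B is a knave, C is a knight, D is a knave, and E is a knave.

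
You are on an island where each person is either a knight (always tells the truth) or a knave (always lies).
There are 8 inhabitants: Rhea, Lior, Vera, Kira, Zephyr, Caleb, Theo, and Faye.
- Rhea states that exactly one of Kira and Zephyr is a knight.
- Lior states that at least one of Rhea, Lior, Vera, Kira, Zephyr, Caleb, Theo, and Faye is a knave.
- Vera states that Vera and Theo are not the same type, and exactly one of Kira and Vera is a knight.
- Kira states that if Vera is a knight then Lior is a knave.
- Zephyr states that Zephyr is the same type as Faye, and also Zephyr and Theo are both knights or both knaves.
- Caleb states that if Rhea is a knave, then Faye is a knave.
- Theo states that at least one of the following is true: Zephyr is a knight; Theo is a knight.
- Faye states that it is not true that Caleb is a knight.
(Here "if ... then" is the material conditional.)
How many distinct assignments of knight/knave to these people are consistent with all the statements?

Consistent assignments:
  Rhea=knave, Lior=knight, Vera=knight, Kira=knave, Zephyr=knave, Caleb=knave, Theo=knave, Faye=knight

1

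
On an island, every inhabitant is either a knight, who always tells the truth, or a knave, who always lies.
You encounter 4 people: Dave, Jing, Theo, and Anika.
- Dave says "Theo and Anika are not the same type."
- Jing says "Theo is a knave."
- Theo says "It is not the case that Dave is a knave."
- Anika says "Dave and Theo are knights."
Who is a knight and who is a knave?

Dave is a knave, Jing is a knight, Theo is a knave, and Anika is a knave.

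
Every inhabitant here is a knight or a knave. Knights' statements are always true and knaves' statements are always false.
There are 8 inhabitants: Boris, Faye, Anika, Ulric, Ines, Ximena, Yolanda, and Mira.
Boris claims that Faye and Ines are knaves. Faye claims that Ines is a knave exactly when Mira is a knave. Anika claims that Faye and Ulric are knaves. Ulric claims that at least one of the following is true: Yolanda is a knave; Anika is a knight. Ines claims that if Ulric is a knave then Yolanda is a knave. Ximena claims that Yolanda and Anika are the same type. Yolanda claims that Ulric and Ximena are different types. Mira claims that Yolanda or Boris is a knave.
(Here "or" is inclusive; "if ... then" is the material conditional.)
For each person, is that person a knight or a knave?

Boris is a knave, and the claim "Faye and Ines are knaves" is indeed false.
Faye is a knight; "Ines is a knave exactly when Mira is a knave" is true, as required.
Anika is a knave, so "Faye and Ulric are knaves" must be false — and it is.
As a knight, Ulric's statement "at least one of the following is true: Yolanda is a knave; Anika is a knight" should be true; it is.
Ines is a knight; "if Ulric is a knave then Yolanda is a knave" is true, as required.
Ximena is a knight, and the claim "Yolanda and Anika are the same type" is indeed true.
Yolanda is a knave; "Ulric and Ximena are different types" is false, as required.
Since Mira is a knight, "Yolanda or Boris is a knave" needs to be true, which holds.

Boris is a knave, Faye is a knight, Anika is a knave, Ulric is a knight, Ines is a knight, Ximena is a knight, Yolanda is a knave, and Mira is a knight.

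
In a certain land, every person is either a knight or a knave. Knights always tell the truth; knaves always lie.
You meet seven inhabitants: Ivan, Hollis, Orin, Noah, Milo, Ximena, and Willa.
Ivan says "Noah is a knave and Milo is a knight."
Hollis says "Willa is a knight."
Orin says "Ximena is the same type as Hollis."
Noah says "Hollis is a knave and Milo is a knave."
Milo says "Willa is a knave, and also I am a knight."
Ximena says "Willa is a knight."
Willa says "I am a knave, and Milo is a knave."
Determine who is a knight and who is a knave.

Ivan is a knight, Hollis is a knave, Orin is a knight, Noah is a knave, Milo is a knight, Ximena is a knave, and Willa is a knave.

Since Ivan is a knight, "Noah is a knave and Milo is a knight" needs to be True, which holds.
Hollis is a knave, so "Willa is a knight" must be False — and it is.
Orin is a knight, so "Ximena is the same type as Hollis" must be True — and it is.
Noah (knave): "Hollis is a knave and Milo is a knave" — False. ✓
Milo is a knight; "Willa is a knave, and also I am a knight" is True, as required.
Ximena is a knave, and the claim "Willa is a knight" is indeed False.
Willa is a knave, and the claim "I am a knave, and Milo is a knave" is indeed False.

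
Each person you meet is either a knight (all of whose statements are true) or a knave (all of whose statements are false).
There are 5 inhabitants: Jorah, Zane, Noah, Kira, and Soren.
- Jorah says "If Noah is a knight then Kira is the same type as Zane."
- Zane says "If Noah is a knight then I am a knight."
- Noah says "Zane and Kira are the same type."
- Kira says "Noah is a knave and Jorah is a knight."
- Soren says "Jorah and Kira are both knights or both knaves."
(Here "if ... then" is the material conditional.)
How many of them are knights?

The unique consistent assignment is Jorah=knight, Zane=knave, Noah=knight, Kira=knave, Soren=knave.
That has 2 knights.

2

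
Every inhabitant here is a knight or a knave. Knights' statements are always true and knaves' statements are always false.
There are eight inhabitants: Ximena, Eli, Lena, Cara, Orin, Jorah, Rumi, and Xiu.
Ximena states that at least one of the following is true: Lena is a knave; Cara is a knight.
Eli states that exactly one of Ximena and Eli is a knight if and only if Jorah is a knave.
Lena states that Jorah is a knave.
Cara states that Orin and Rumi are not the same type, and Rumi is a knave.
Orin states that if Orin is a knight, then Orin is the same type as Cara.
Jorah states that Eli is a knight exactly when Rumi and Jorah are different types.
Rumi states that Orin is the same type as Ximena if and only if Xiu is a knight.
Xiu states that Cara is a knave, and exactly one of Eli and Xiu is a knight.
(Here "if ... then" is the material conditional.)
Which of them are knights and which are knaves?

Ximena is a knight, Eli is a knight, Lena is a knave, Cara is a knight, Orin is a knight, Jorah is a knight, Rumi is a knave, and Xiu is a knave.

Since Ximena is a knight, "at least one of the following is true: Lena is a knave; Cara is a knight" needs to be True, which holds.
Since Eli is a knight, "exactly one of Ximena and Eli is a knight if and only if Jorah is a knave" needs to be True, which holds.
Lena is a knave, so "Jorah is a knave" must be false — and it is.
As a knight, Cara's statement "Orin and Rumi are not the same type, and Rumi is a knave" should be True; it is.
Orin is a knight; "if Orin is a knight, then Orin is the same type as Cara" is True, as required.
Jorah is a knight, so "Eli is a knight exactly when Rumi and Jorah are different types" must be True — and it is.
Rumi is a knave, and the claim "Orin is the same type as Ximena if and only if Xiu is a knight" is indeed false.
Xiu (knave): "Cara is a knave, and exactly one of Eli and Xiu is a knight" — false. ✓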